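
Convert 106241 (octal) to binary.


Each octal digit → 3 binary bits:
  1 = 001
  0 = 000
  6 = 110
  2 = 010
  4 = 100
  1 = 001
Concatenate: 001 000 110 010 100 001
= 001000110010100001


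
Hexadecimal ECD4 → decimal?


Positional values:
Position 0: 4 × 16^0 = 4 × 1 = 4
Position 1: D × 16^1 = 13 × 16 = 208
Position 2: C × 16^2 = 12 × 256 = 3072
Position 3: E × 16^3 = 14 × 4096 = 57344
Sum = 4 + 208 + 3072 + 57344
= 60628


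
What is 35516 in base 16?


Divide by 16 repeatedly:
35516 ÷ 16 = 2219 remainder 12 (C)
2219 ÷ 16 = 138 remainder 11 (B)
138 ÷ 16 = 8 remainder 10 (A)
8 ÷ 16 = 0 remainder 8 (8)
Reading remainders bottom-up:
= 0x8ABC


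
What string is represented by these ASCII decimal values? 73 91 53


Codes (decimal): 73 91 53
Per-code ASCII lookup:
  73  (range 65-90: uppercase, 73 - 65 = 8) → 'I'
  91  (special character) → '['
  53  (range 48-57: digits, 53 - 48 = 5) → '5'
= 'I[5'


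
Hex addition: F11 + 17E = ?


Align and add column by column (LSB to MSB, each column mod 16 with carry):
  0F11
+ 017E
  ----
  col 0: 1(1) + E(14) + 0 (carry in) = 15 → F(15), carry out 0
  col 1: 1(1) + 7(7) + 0 (carry in) = 8 → 8(8), carry out 0
  col 2: F(15) + 1(1) + 0 (carry in) = 16 → 0(0), carry out 1
  col 3: 0(0) + 0(0) + 1 (carry in) = 1 → 1(1), carry out 0
Reading digits MSB→LSB: 108F
Strip leading zeros: 108F
= 0x108F


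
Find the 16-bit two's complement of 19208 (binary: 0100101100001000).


Original: 0100101100001000
Step 1 - Invert all bits: 1011010011110111
Step 2 - Add 1: 1011010011110111 + 1
= 1011010011111000 (represents -19208)


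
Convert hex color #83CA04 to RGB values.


Hex: #83CA04
R = 83₁₆ = 131
G = CA₁₆ = 202
B = 04₁₆ = 4
= RGB(131, 202, 4)


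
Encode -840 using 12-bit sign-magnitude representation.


Sign bit: 1 (negative)
Magnitude: 840 = 01101001000
= 101101001000


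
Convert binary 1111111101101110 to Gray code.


Binary: 1111111101101110
Gray code: G = B XOR (B >> 1)
B >> 1 = 0111111110110111
1111111101101110 XOR 0111111110110111:
  1 XOR 0 = 1
  1 XOR 1 = 0
  1 XOR 1 = 0
  1 XOR 1 = 0
  1 XOR 1 = 0
  1 XOR 1 = 0
  1 XOR 1 = 0
  1 XOR 1 = 0
  0 XOR 1 = 1
  1 XOR 0 = 1
  1 XOR 1 = 0
  0 XOR 1 = 1
  1 XOR 0 = 1
  1 XOR 1 = 0
  1 XOR 1 = 0
  0 XOR 1 = 1
= 1000000011011001


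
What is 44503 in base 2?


Divide by 2 repeatedly:
44503 ÷ 2 = 22251 remainder 1
22251 ÷ 2 = 11125 remainder 1
11125 ÷ 2 = 5562 remainder 1
5562 ÷ 2 = 2781 remainder 0
2781 ÷ 2 = 1390 remainder 1
1390 ÷ 2 = 695 remainder 0
695 ÷ 2 = 347 remainder 1
347 ÷ 2 = 173 remainder 1
173 ÷ 2 = 86 remainder 1
86 ÷ 2 = 43 remainder 0
43 ÷ 2 = 21 remainder 1
21 ÷ 2 = 10 remainder 1
10 ÷ 2 = 5 remainder 0
5 ÷ 2 = 2 remainder 1
2 ÷ 2 = 1 remainder 0
1 ÷ 2 = 0 remainder 1
Reading remainders bottom-up:
= 1010110111010111


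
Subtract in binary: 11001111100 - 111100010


Align and subtract column by column (LSB to MSB, borrowing when needed):
  11001111100
- 00111100010
  -----------
  col 0: (0 - 0 borrow-in) - 0 → 0 - 0 = 0, borrow out 0
  col 1: (0 - 0 borrow-in) - 1 → borrow from next column: (0+2) - 1 = 1, borrow out 1
  col 2: (1 - 1 borrow-in) - 0 → 0 - 0 = 0, borrow out 0
  col 3: (1 - 0 borrow-in) - 0 → 1 - 0 = 1, borrow out 0
  col 4: (1 - 0 borrow-in) - 0 → 1 - 0 = 1, borrow out 0
  col 5: (1 - 0 borrow-in) - 1 → 1 - 1 = 0, borrow out 0
  col 6: (1 - 0 borrow-in) - 1 → 1 - 1 = 0, borrow out 0
  col 7: (0 - 0 borrow-in) - 1 → borrow from next column: (0+2) - 1 = 1, borrow out 1
  col 8: (0 - 1 borrow-in) - 1 → borrow from next column: (-1+2) - 1 = 0, borrow out 1
  col 9: (1 - 1 borrow-in) - 0 → 0 - 0 = 0, borrow out 0
  col 10: (1 - 0 borrow-in) - 0 → 1 - 0 = 1, borrow out 0
Reading bits MSB→LSB: 10010011010
Strip leading zeros: 10010011010
= 10010011010


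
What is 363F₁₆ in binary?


Each hex digit → 4 binary bits:
  3 = 0011
  6 = 0110
  3 = 0011
  F = 1111
Concatenate: 0011 0110 0011 1111
= 0011011000111111


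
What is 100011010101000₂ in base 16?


Group into 4-bit nibbles: 0100011010101000
  0100 = 4
  0110 = 6
  1010 = A
  1000 = 8
= 0x46A8


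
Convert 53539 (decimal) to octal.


Divide by 8 repeatedly:
53539 ÷ 8 = 6692 remainder 3
6692 ÷ 8 = 836 remainder 4
836 ÷ 8 = 104 remainder 4
104 ÷ 8 = 13 remainder 0
13 ÷ 8 = 1 remainder 5
1 ÷ 8 = 0 remainder 1
Reading remainders bottom-up:
= 0o150443


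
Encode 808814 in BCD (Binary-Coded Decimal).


Each digit → 4-bit binary:
  8 → 1000
  0 → 0000
  8 → 1000
  8 → 1000
  1 → 0001
  4 → 0100
= 1000 0000 1000 1000 0001 0100


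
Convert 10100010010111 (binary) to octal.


Group into 3-bit groups: 010100010010111
  010 = 2
  100 = 4
  010 = 2
  010 = 2
  111 = 7
= 0o24227


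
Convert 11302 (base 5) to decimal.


Positional values (base 5):
  2 × 5^0 = 2 × 1 = 2
  0 × 5^1 = 0 × 5 = 0
  3 × 5^2 = 3 × 25 = 75
  1 × 5^3 = 1 × 125 = 125
  1 × 5^4 = 1 × 625 = 625
Sum = 2 + 0 + 75 + 125 + 625
= 827


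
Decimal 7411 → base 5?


Divide by 5 repeatedly:
7411 ÷ 5 = 1482 remainder 1
1482 ÷ 5 = 296 remainder 2
296 ÷ 5 = 59 remainder 1
59 ÷ 5 = 11 remainder 4
11 ÷ 5 = 2 remainder 1
2 ÷ 5 = 0 remainder 2
Reading remainders bottom-up:
= 214121


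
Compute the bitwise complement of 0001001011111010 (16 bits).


Original: 0001001011111010
Invert all bits:
  bit 0: 0 → 1
  bit 1: 0 → 1
  bit 2: 0 → 1
  bit 3: 1 → 0
  bit 4: 0 → 1
  bit 5: 0 → 1
  bit 6: 1 → 0
  bit 7: 0 → 1
  bit 8: 1 → 0
  bit 9: 1 → 0
  bit 10: 1 → 0
  bit 11: 1 → 0
  bit 12: 1 → 0
  bit 13: 0 → 1
  bit 14: 1 → 0
  bit 15: 0 → 1
= 1110110100000101


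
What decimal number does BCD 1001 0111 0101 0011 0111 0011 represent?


Each 4-bit group → digit:
  1001 → 9
  0111 → 7
  0101 → 5
  0011 → 3
  0111 → 7
  0011 → 3
= 975373


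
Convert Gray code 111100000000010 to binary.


Gray code: 111100000000010
MSB stays the same: 1
Each subsequent bit = prev_binary XOR current_gray:
  B[1] = 1 XOR 1 = 0
  B[2] = 0 XOR 1 = 1
  B[3] = 1 XOR 1 = 0
  B[4] = 0 XOR 0 = 0
  B[5] = 0 XOR 0 = 0
  B[6] = 0 XOR 0 = 0
  B[7] = 0 XOR 0 = 0
  B[8] = 0 XOR 0 = 0
  B[9] = 0 XOR 0 = 0
  B[10] = 0 XOR 0 = 0
  B[11] = 0 XOR 0 = 0
  B[12] = 0 XOR 0 = 0
  B[13] = 0 XOR 1 = 1
  B[14] = 1 XOR 0 = 1
= 101000000000011 (20483 decimal)


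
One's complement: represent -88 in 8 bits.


Original: 01011000
Invert all bits:
  bit 0: 0 → 1
  bit 1: 1 → 0
  bit 2: 0 → 1
  bit 3: 1 → 0
  bit 4: 1 → 0
  bit 5: 0 → 1
  bit 6: 0 → 1
  bit 7: 0 → 1
= 10100111


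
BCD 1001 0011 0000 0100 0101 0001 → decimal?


Each 4-bit group → digit:
  1001 → 9
  0011 → 3
  0000 → 0
  0100 → 4
  0101 → 5
  0001 → 1
= 930451


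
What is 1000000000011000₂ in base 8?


Group into 3-bit groups: 001000000000011000
  001 = 1
  000 = 0
  000 = 0
  000 = 0
  011 = 3
  000 = 0
= 0o100030


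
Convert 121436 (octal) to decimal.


Positional values:
Position 0: 6 × 8^0 = 6
Position 1: 3 × 8^1 = 24
Position 2: 4 × 8^2 = 256
Position 3: 1 × 8^3 = 512
Position 4: 2 × 8^4 = 8192
Position 5: 1 × 8^5 = 32768
Sum = 6 + 24 + 256 + 512 + 8192 + 32768
= 41758


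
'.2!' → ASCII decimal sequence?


String: '.2!'  (3 characters)
Per-character ASCII lookup:
  '.': special character: '.' = 46
  '2': digits start at 48: '2' = 48 + 2 = 50
  '!': special character: '!' = 33
= 46 50 33


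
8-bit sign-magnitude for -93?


Sign bit: 1 (negative)
Magnitude: 93 = 1011101
= 11011101


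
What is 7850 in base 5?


Divide by 5 repeatedly:
7850 ÷ 5 = 1570 remainder 0
1570 ÷ 5 = 314 remainder 0
314 ÷ 5 = 62 remainder 4
62 ÷ 5 = 12 remainder 2
12 ÷ 5 = 2 remainder 2
2 ÷ 5 = 0 remainder 2
Reading remainders bottom-up:
= 222400


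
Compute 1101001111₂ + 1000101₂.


Align and add column by column (LSB to MSB, carry propagating):
  01101001111
+ 00001000101
  -----------
  col 0: 1 + 1 + 0 (carry in) = 2 → bit 0, carry out 1
  col 1: 1 + 0 + 1 (carry in) = 2 → bit 0, carry out 1
  col 2: 1 + 1 + 1 (carry in) = 3 → bit 1, carry out 1
  col 3: 1 + 0 + 1 (carry in) = 2 → bit 0, carry out 1
  col 4: 0 + 0 + 1 (carry in) = 1 → bit 1, carry out 0
  col 5: 0 + 0 + 0 (carry in) = 0 → bit 0, carry out 0
  col 6: 1 + 1 + 0 (carry in) = 2 → bit 0, carry out 1
  col 7: 0 + 0 + 1 (carry in) = 1 → bit 1, carry out 0
  col 8: 1 + 0 + 0 (carry in) = 1 → bit 1, carry out 0
  col 9: 1 + 0 + 0 (carry in) = 1 → bit 1, carry out 0
  col 10: 0 + 0 + 0 (carry in) = 0 → bit 0, carry out 0
Reading bits MSB→LSB: 01110010100
Strip leading zeros: 1110010100
= 1110010100


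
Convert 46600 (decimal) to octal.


Divide by 8 repeatedly:
46600 ÷ 8 = 5825 remainder 0
5825 ÷ 8 = 728 remainder 1
728 ÷ 8 = 91 remainder 0
91 ÷ 8 = 11 remainder 3
11 ÷ 8 = 1 remainder 3
1 ÷ 8 = 0 remainder 1
Reading remainders bottom-up:
= 0o133010


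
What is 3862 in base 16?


Divide by 16 repeatedly:
3862 ÷ 16 = 241 remainder 6 (6)
241 ÷ 16 = 15 remainder 1 (1)
15 ÷ 16 = 0 remainder 15 (F)
Reading remainders bottom-up:
= 0xF16


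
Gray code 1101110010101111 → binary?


Gray code: 1101110010101111
MSB stays the same: 1
Each subsequent bit = prev_binary XOR current_gray:
  B[1] = 1 XOR 1 = 0
  B[2] = 0 XOR 0 = 0
  B[3] = 0 XOR 1 = 1
  B[4] = 1 XOR 1 = 0
  B[5] = 0 XOR 1 = 1
  B[6] = 1 XOR 0 = 1
  B[7] = 1 XOR 0 = 1
  B[8] = 1 XOR 1 = 0
  B[9] = 0 XOR 0 = 0
  B[10] = 0 XOR 1 = 1
  B[11] = 1 XOR 0 = 1
  B[12] = 1 XOR 1 = 0
  B[13] = 0 XOR 1 = 1
  B[14] = 1 XOR 1 = 0
  B[15] = 0 XOR 1 = 1
= 1001011100110101 (38709 decimal)


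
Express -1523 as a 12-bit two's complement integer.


Original: 010111110011
Step 1 - Invert all bits: 101000001100
Step 2 - Add 1: 101000001100 + 1
= 101000001101 (represents -1523)


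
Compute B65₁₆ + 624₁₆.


Align and add column by column (LSB to MSB, each column mod 16 with carry):
  0B65
+ 0624
  ----
  col 0: 5(5) + 4(4) + 0 (carry in) = 9 → 9(9), carry out 0
  col 1: 6(6) + 2(2) + 0 (carry in) = 8 → 8(8), carry out 0
  col 2: B(11) + 6(6) + 0 (carry in) = 17 → 1(1), carry out 1
  col 3: 0(0) + 0(0) + 1 (carry in) = 1 → 1(1), carry out 0
Reading digits MSB→LSB: 1189
Strip leading zeros: 1189
= 0x1189


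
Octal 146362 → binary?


Each octal digit → 3 binary bits:
  1 = 001
  4 = 100
  6 = 110
  3 = 011
  6 = 110
  2 = 010
Concatenate: 001 100 110 011 110 010
= 001100110011110010


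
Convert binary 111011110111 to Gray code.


Binary: 111011110111
Gray code: G = B XOR (B >> 1)
B >> 1 = 011101111011
111011110111 XOR 011101111011:
  1 XOR 0 = 1
  1 XOR 1 = 0
  1 XOR 1 = 0
  0 XOR 1 = 1
  1 XOR 0 = 1
  1 XOR 1 = 0
  1 XOR 1 = 0
  1 XOR 1 = 0
  0 XOR 1 = 1
  1 XOR 0 = 1
  1 XOR 1 = 0
  1 XOR 1 = 0
= 100110001100


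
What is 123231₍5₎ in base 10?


Positional values (base 5):
  1 × 5^0 = 1 × 1 = 1
  3 × 5^1 = 3 × 5 = 15
  2 × 5^2 = 2 × 25 = 50
  3 × 5^3 = 3 × 125 = 375
  2 × 5^4 = 2 × 625 = 1250
  1 × 5^5 = 1 × 3125 = 3125
Sum = 1 + 15 + 50 + 375 + 1250 + 3125
= 4816


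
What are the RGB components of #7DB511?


Hex: #7DB511
R = 7D₁₆ = 125
G = B5₁₆ = 181
B = 11₁₆ = 17
= RGB(125, 181, 17)


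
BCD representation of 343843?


Each digit → 4-bit binary:
  3 → 0011
  4 → 0100
  3 → 0011
  8 → 1000
  4 → 0100
  3 → 0011
= 0011 0100 0011 1000 0100 0011


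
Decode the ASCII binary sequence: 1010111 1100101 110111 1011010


Codes (binary): 1010111 1100101 110111 1011010
Per-code ASCII lookup:
  1010111 = 87  (range 65-90: uppercase, 87 - 65 = 22) → 'W'
  1100101 = 101  (range 97-122: lowercase, 101 - 97 = 4) → 'e'
  110111 = 55  (range 48-57: digits, 55 - 48 = 7) → '7'
  1011010 = 90  (range 65-90: uppercase, 90 - 65 = 25) → 'Z'
= 'We7Z'


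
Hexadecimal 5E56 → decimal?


Positional values:
Position 0: 6 × 16^0 = 6 × 1 = 6
Position 1: 5 × 16^1 = 5 × 16 = 80
Position 2: E × 16^2 = 14 × 256 = 3584
Position 3: 5 × 16^3 = 5 × 4096 = 20480
Sum = 6 + 80 + 3584 + 20480
= 24150


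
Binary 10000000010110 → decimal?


Positional values:
Bit 1: 1 × 2^1 = 2
Bit 2: 1 × 2^2 = 4
Bit 4: 1 × 2^4 = 16
Bit 13: 1 × 2^13 = 8192
Sum = 2 + 4 + 16 + 8192
= 8214


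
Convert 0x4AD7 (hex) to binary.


Each hex digit → 4 binary bits:
  4 = 0100
  A = 1010
  D = 1101
  7 = 0111
Concatenate: 0100 1010 1101 0111
= 0100101011010111


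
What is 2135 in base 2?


Divide by 2 repeatedly:
2135 ÷ 2 = 1067 remainder 1
1067 ÷ 2 = 533 remainder 1
533 ÷ 2 = 266 remainder 1
266 ÷ 2 = 133 remainder 0
133 ÷ 2 = 66 remainder 1
66 ÷ 2 = 33 remainder 0
33 ÷ 2 = 16 remainder 1
16 ÷ 2 = 8 remainder 0
8 ÷ 2 = 4 remainder 0
4 ÷ 2 = 2 remainder 0
2 ÷ 2 = 1 remainder 0
1 ÷ 2 = 0 remainder 1
Reading remainders bottom-up:
= 100001010111


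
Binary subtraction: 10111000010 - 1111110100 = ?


Align and subtract column by column (LSB to MSB, borrowing when needed):
  10111000010
- 01111110100
  -----------
  col 0: (0 - 0 borrow-in) - 0 → 0 - 0 = 0, borrow out 0
  col 1: (1 - 0 borrow-in) - 0 → 1 - 0 = 1, borrow out 0
  col 2: (0 - 0 borrow-in) - 1 → borrow from next column: (0+2) - 1 = 1, borrow out 1
  col 3: (0 - 1 borrow-in) - 0 → borrow from next column: (-1+2) - 0 = 1, borrow out 1
  col 4: (0 - 1 borrow-in) - 1 → borrow from next column: (-1+2) - 1 = 0, borrow out 1
  col 5: (0 - 1 borrow-in) - 1 → borrow from next column: (-1+2) - 1 = 0, borrow out 1
  col 6: (1 - 1 borrow-in) - 1 → borrow from next column: (0+2) - 1 = 1, borrow out 1
  col 7: (1 - 1 borrow-in) - 1 → borrow from next column: (0+2) - 1 = 1, borrow out 1
  col 8: (1 - 1 borrow-in) - 1 → borrow from next column: (0+2) - 1 = 1, borrow out 1
  col 9: (0 - 1 borrow-in) - 1 → borrow from next column: (-1+2) - 1 = 0, borrow out 1
  col 10: (1 - 1 borrow-in) - 0 → 0 - 0 = 0, borrow out 0
Reading bits MSB→LSB: 00111001110
Strip leading zeros: 111001110
= 111001110


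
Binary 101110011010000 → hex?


Group into 4-bit nibbles: 0101110011010000
  0101 = 5
  1100 = C
  1101 = D
  0000 = 0
= 0x5CD0


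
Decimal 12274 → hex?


Divide by 16 repeatedly:
12274 ÷ 16 = 767 remainder 2 (2)
767 ÷ 16 = 47 remainder 15 (F)
47 ÷ 16 = 2 remainder 15 (F)
2 ÷ 16 = 0 remainder 2 (2)
Reading remainders bottom-up:
= 0x2FF2


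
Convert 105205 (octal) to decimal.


Positional values:
Position 0: 5 × 8^0 = 5
Position 1: 0 × 8^1 = 0
Position 2: 2 × 8^2 = 128
Position 3: 5 × 8^3 = 2560
Position 4: 0 × 8^4 = 0
Position 5: 1 × 8^5 = 32768
Sum = 5 + 0 + 128 + 2560 + 0 + 32768
= 35461


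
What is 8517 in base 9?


Divide by 9 repeatedly:
8517 ÷ 9 = 946 remainder 3
946 ÷ 9 = 105 remainder 1
105 ÷ 9 = 11 remainder 6
11 ÷ 9 = 1 remainder 2
1 ÷ 9 = 0 remainder 1
Reading remainders bottom-up:
= 12613


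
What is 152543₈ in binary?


Each octal digit → 3 binary bits:
  1 = 001
  5 = 101
  2 = 010
  5 = 101
  4 = 100
  3 = 011
Concatenate: 001 101 010 101 100 011
= 001101010101100011


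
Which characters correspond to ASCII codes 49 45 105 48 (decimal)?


Codes (decimal): 49 45 105 48
Per-code ASCII lookup:
  49  (range 48-57: digits, 49 - 48 = 1) → '1'
  45  (special character) → '-'
  105  (range 97-122: lowercase, 105 - 97 = 8) → 'i'
  48  (range 48-57: digits, 48 - 48 = 0) → '0'
= '1-i0'


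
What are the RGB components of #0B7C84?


Hex: #0B7C84
R = 0B₁₆ = 11
G = 7C₁₆ = 124
B = 84₁₆ = 132
= RGB(11, 124, 132)


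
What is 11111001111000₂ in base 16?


Group into 4-bit nibbles: 0011111001111000
  0011 = 3
  1110 = E
  0111 = 7
  1000 = 8
= 0x3E78


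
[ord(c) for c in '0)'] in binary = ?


String: '0)'  (2 characters)
Per-character ASCII lookup:
  '0': digits start at 48: '0' = 48 + 0 = 48 → 110000
  ')': special character: ')' = 41 → 101001
= 110000 101001


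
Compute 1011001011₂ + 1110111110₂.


Align and add column by column (LSB to MSB, carry propagating):
  01011001011
+ 01110111110
  -----------
  col 0: 1 + 0 + 0 (carry in) = 1 → bit 1, carry out 0
  col 1: 1 + 1 + 0 (carry in) = 2 → bit 0, carry out 1
  col 2: 0 + 1 + 1 (carry in) = 2 → bit 0, carry out 1
  col 3: 1 + 1 + 1 (carry in) = 3 → bit 1, carry out 1
  col 4: 0 + 1 + 1 (carry in) = 2 → bit 0, carry out 1
  col 5: 0 + 1 + 1 (carry in) = 2 → bit 0, carry out 1
  col 6: 1 + 0 + 1 (carry in) = 2 → bit 0, carry out 1
  col 7: 1 + 1 + 1 (carry in) = 3 → bit 1, carry out 1
  col 8: 0 + 1 + 1 (carry in) = 2 → bit 0, carry out 1
  col 9: 1 + 1 + 1 (carry in) = 3 → bit 1, carry out 1
  col 10: 0 + 0 + 1 (carry in) = 1 → bit 1, carry out 0
Reading bits MSB→LSB: 11010001001
Strip leading zeros: 11010001001
= 11010001001


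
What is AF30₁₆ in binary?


Each hex digit → 4 binary bits:
  A = 1010
  F = 1111
  3 = 0011
  0 = 0000
Concatenate: 1010 1111 0011 0000
= 1010111100110000


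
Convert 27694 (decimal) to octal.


Divide by 8 repeatedly:
27694 ÷ 8 = 3461 remainder 6
3461 ÷ 8 = 432 remainder 5
432 ÷ 8 = 54 remainder 0
54 ÷ 8 = 6 remainder 6
6 ÷ 8 = 0 remainder 6
Reading remainders bottom-up:
= 0o66056


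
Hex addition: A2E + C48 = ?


Align and add column by column (LSB to MSB, each column mod 16 with carry):
  0A2E
+ 0C48
  ----
  col 0: E(14) + 8(8) + 0 (carry in) = 22 → 6(6), carry out 1
  col 1: 2(2) + 4(4) + 1 (carry in) = 7 → 7(7), carry out 0
  col 2: A(10) + C(12) + 0 (carry in) = 22 → 6(6), carry out 1
  col 3: 0(0) + 0(0) + 1 (carry in) = 1 → 1(1), carry out 0
Reading digits MSB→LSB: 1676
Strip leading zeros: 1676
= 0x1676


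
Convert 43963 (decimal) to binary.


Divide by 2 repeatedly:
43963 ÷ 2 = 21981 remainder 1
21981 ÷ 2 = 10990 remainder 1
10990 ÷ 2 = 5495 remainder 0
5495 ÷ 2 = 2747 remainder 1
2747 ÷ 2 = 1373 remainder 1
1373 ÷ 2 = 686 remainder 1
686 ÷ 2 = 343 remainder 0
343 ÷ 2 = 171 remainder 1
171 ÷ 2 = 85 remainder 1
85 ÷ 2 = 42 remainder 1
42 ÷ 2 = 21 remainder 0
21 ÷ 2 = 10 remainder 1
10 ÷ 2 = 5 remainder 0
5 ÷ 2 = 2 remainder 1
2 ÷ 2 = 1 remainder 0
1 ÷ 2 = 0 remainder 1
Reading remainders bottom-up:
= 1010101110111011


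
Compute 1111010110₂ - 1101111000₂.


Align and subtract column by column (LSB to MSB, borrowing when needed):
  1111010110
- 1101111000
  ----------
  col 0: (0 - 0 borrow-in) - 0 → 0 - 0 = 0, borrow out 0
  col 1: (1 - 0 borrow-in) - 0 → 1 - 0 = 1, borrow out 0
  col 2: (1 - 0 borrow-in) - 0 → 1 - 0 = 1, borrow out 0
  col 3: (0 - 0 borrow-in) - 1 → borrow from next column: (0+2) - 1 = 1, borrow out 1
  col 4: (1 - 1 borrow-in) - 1 → borrow from next column: (0+2) - 1 = 1, borrow out 1
  col 5: (0 - 1 borrow-in) - 1 → borrow from next column: (-1+2) - 1 = 0, borrow out 1
  col 6: (1 - 1 borrow-in) - 1 → borrow from next column: (0+2) - 1 = 1, borrow out 1
  col 7: (1 - 1 borrow-in) - 0 → 0 - 0 = 0, borrow out 0
  col 8: (1 - 0 borrow-in) - 1 → 1 - 1 = 0, borrow out 0
  col 9: (1 - 0 borrow-in) - 1 → 1 - 1 = 0, borrow out 0
Reading bits MSB→LSB: 0001011110
Strip leading zeros: 1011110
= 1011110


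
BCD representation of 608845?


Each digit → 4-bit binary:
  6 → 0110
  0 → 0000
  8 → 1000
  8 → 1000
  4 → 0100
  5 → 0101
= 0110 0000 1000 1000 0100 0101


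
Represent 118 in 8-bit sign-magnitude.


Sign bit: 0 (positive)
Magnitude: 118 = 1110110
= 01110110


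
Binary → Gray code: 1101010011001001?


Binary: 1101010011001001
Gray code: G = B XOR (B >> 1)
B >> 1 = 0110101001100100
1101010011001001 XOR 0110101001100100:
  1 XOR 0 = 1
  1 XOR 1 = 0
  0 XOR 1 = 1
  1 XOR 0 = 1
  0 XOR 1 = 1
  1 XOR 0 = 1
  0 XOR 1 = 1
  0 XOR 0 = 0
  1 XOR 0 = 1
  1 XOR 1 = 0
  0 XOR 1 = 1
  0 XOR 0 = 0
  1 XOR 0 = 1
  0 XOR 1 = 1
  0 XOR 0 = 0
  1 XOR 0 = 1
= 1011111010101101


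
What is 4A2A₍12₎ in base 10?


Positional values (base 12):
  A × 12^0 = 10 × 1 = 10
  2 × 12^1 = 2 × 12 = 24
  A × 12^2 = 10 × 144 = 1440
  4 × 12^3 = 4 × 1728 = 6912
Sum = 10 + 24 + 1440 + 6912
= 8386


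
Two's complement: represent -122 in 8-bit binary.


Original: 01111010
Step 1 - Invert all bits: 10000101
Step 2 - Add 1: 10000101 + 1
= 10000110 (represents -122)


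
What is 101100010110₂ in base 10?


Positional values:
Bit 1: 1 × 2^1 = 2
Bit 2: 1 × 2^2 = 4
Bit 4: 1 × 2^4 = 16
Bit 8: 1 × 2^8 = 256
Bit 9: 1 × 2^9 = 512
Bit 11: 1 × 2^11 = 2048
Sum = 2 + 4 + 16 + 256 + 512 + 2048
= 2838


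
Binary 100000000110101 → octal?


Group into 3-bit groups: 100000000110101
  100 = 4
  000 = 0
  000 = 0
  110 = 6
  101 = 5
= 0o40065


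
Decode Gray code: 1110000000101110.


Gray code: 1110000000101110
MSB stays the same: 1
Each subsequent bit = prev_binary XOR current_gray:
  B[1] = 1 XOR 1 = 0
  B[2] = 0 XOR 1 = 1
  B[3] = 1 XOR 0 = 1
  B[4] = 1 XOR 0 = 1
  B[5] = 1 XOR 0 = 1
  B[6] = 1 XOR 0 = 1
  B[7] = 1 XOR 0 = 1
  B[8] = 1 XOR 0 = 1
  B[9] = 1 XOR 0 = 1
  B[10] = 1 XOR 1 = 0
  B[11] = 0 XOR 0 = 0
  B[12] = 0 XOR 1 = 1
  B[13] = 1 XOR 1 = 0
  B[14] = 0 XOR 1 = 1
  B[15] = 1 XOR 0 = 1
= 1011111111001011 (49099 decimal)


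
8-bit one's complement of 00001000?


Original: 00001000
Invert all bits:
  bit 0: 0 → 1
  bit 1: 0 → 1
  bit 2: 0 → 1
  bit 3: 0 → 1
  bit 4: 1 → 0
  bit 5: 0 → 1
  bit 6: 0 → 1
  bit 7: 0 → 1
= 11110111


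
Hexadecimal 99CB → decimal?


Positional values:
Position 0: B × 16^0 = 11 × 1 = 11
Position 1: C × 16^1 = 12 × 16 = 192
Position 2: 9 × 16^2 = 9 × 256 = 2304
Position 3: 9 × 16^3 = 9 × 4096 = 36864
Sum = 11 + 192 + 2304 + 36864
= 39371


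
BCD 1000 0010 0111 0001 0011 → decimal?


Each 4-bit group → digit:
  1000 → 8
  0010 → 2
  0111 → 7
  0001 → 1
  0011 → 3
= 82713


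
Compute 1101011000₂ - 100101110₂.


Align and subtract column by column (LSB to MSB, borrowing when needed):
  1101011000
- 0100101110
  ----------
  col 0: (0 - 0 borrow-in) - 0 → 0 - 0 = 0, borrow out 0
  col 1: (0 - 0 borrow-in) - 1 → borrow from next column: (0+2) - 1 = 1, borrow out 1
  col 2: (0 - 1 borrow-in) - 1 → borrow from next column: (-1+2) - 1 = 0, borrow out 1
  col 3: (1 - 1 borrow-in) - 1 → borrow from next column: (0+2) - 1 = 1, borrow out 1
  col 4: (1 - 1 borrow-in) - 0 → 0 - 0 = 0, borrow out 0
  col 5: (0 - 0 borrow-in) - 1 → borrow from next column: (0+2) - 1 = 1, borrow out 1
  col 6: (1 - 1 borrow-in) - 0 → 0 - 0 = 0, borrow out 0
  col 7: (0 - 0 borrow-in) - 0 → 0 - 0 = 0, borrow out 0
  col 8: (1 - 0 borrow-in) - 1 → 1 - 1 = 0, borrow out 0
  col 9: (1 - 0 borrow-in) - 0 → 1 - 0 = 1, borrow out 0
Reading bits MSB→LSB: 1000101010
Strip leading zeros: 1000101010
= 1000101010


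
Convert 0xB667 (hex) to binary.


Each hex digit → 4 binary bits:
  B = 1011
  6 = 0110
  6 = 0110
  7 = 0111
Concatenate: 1011 0110 0110 0111
= 1011011001100111


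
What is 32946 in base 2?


Divide by 2 repeatedly:
32946 ÷ 2 = 16473 remainder 0
16473 ÷ 2 = 8236 remainder 1
8236 ÷ 2 = 4118 remainder 0
4118 ÷ 2 = 2059 remainder 0
2059 ÷ 2 = 1029 remainder 1
1029 ÷ 2 = 514 remainder 1
514 ÷ 2 = 257 remainder 0
257 ÷ 2 = 128 remainder 1
128 ÷ 2 = 64 remainder 0
64 ÷ 2 = 32 remainder 0
32 ÷ 2 = 16 remainder 0
16 ÷ 2 = 8 remainder 0
8 ÷ 2 = 4 remainder 0
4 ÷ 2 = 2 remainder 0
2 ÷ 2 = 1 remainder 0
1 ÷ 2 = 0 remainder 1
Reading remainders bottom-up:
= 1000000010110010


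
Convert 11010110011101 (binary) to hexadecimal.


Group into 4-bit nibbles: 0011010110011101
  0011 = 3
  0101 = 5
  1001 = 9
  1101 = D
= 0x359D


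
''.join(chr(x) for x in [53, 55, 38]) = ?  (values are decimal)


Codes (decimal): 53 55 38
Per-code ASCII lookup:
  53  (range 48-57: digits, 53 - 48 = 5) → '5'
  55  (range 48-57: digits, 55 - 48 = 7) → '7'
  38  (special character) → '&'
= '57&'


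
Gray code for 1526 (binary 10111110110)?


Binary: 10111110110
Gray code: G = B XOR (B >> 1)
B >> 1 = 01011111011
10111110110 XOR 01011111011:
  1 XOR 0 = 1
  0 XOR 1 = 1
  1 XOR 0 = 1
  1 XOR 1 = 0
  1 XOR 1 = 0
  1 XOR 1 = 0
  1 XOR 1 = 0
  0 XOR 1 = 1
  1 XOR 0 = 1
  1 XOR 1 = 0
  0 XOR 1 = 1
= 11100001101


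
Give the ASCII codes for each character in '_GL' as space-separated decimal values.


String: '_GL'  (3 characters)
Per-character ASCII lookup:
  '_': special character: '_' = 95
  'G': uppercase starts at 65: 'G' = 65 + 6 = 71
  'L': uppercase starts at 65: 'L' = 65 + 11 = 76
= 95 71 76


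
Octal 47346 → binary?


Each octal digit → 3 binary bits:
  4 = 100
  7 = 111
  3 = 011
  4 = 100
  6 = 110
Concatenate: 100 111 011 100 110
= 100111011100110


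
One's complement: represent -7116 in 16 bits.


Original: 0001101111001100
Invert all bits:
  bit 0: 0 → 1
  bit 1: 0 → 1
  bit 2: 0 → 1
  bit 3: 1 → 0
  bit 4: 1 → 0
  bit 5: 0 → 1
  bit 6: 1 → 0
  bit 7: 1 → 0
  bit 8: 1 → 0
  bit 9: 1 → 0
  bit 10: 0 → 1
  bit 11: 0 → 1
  bit 12: 1 → 0
  bit 13: 1 → 0
  bit 14: 0 → 1
  bit 15: 0 → 1
= 1110010000110011


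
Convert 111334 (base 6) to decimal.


Positional values (base 6):
  4 × 6^0 = 4 × 1 = 4
  3 × 6^1 = 3 × 6 = 18
  3 × 6^2 = 3 × 36 = 108
  1 × 6^3 = 1 × 216 = 216
  1 × 6^4 = 1 × 1296 = 1296
  1 × 6^5 = 1 × 7776 = 7776
Sum = 4 + 18 + 108 + 216 + 1296 + 7776
= 9418


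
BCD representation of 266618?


Each digit → 4-bit binary:
  2 → 0010
  6 → 0110
  6 → 0110
  6 → 0110
  1 → 0001
  8 → 1000
= 0010 0110 0110 0110 0001 1000


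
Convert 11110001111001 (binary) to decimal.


Positional values:
Bit 0: 1 × 2^0 = 1
Bit 3: 1 × 2^3 = 8
Bit 4: 1 × 2^4 = 16
Bit 5: 1 × 2^5 = 32
Bit 6: 1 × 2^6 = 64
Bit 10: 1 × 2^10 = 1024
Bit 11: 1 × 2^11 = 2048
Bit 12: 1 × 2^12 = 4096
Bit 13: 1 × 2^13 = 8192
Sum = 1 + 8 + 16 + 32 + 64 + 1024 + 2048 + 4096 + 8192
= 15481


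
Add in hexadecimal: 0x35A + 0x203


Align and add column by column (LSB to MSB, each column mod 16 with carry):
  035A
+ 0203
  ----
  col 0: A(10) + 3(3) + 0 (carry in) = 13 → D(13), carry out 0
  col 1: 5(5) + 0(0) + 0 (carry in) = 5 → 5(5), carry out 0
  col 2: 3(3) + 2(2) + 0 (carry in) = 5 → 5(5), carry out 0
  col 3: 0(0) + 0(0) + 0 (carry in) = 0 → 0(0), carry out 0
Reading digits MSB→LSB: 055D
Strip leading zeros: 55D
= 0x55D


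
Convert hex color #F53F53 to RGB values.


Hex: #F53F53
R = F5₁₆ = 245
G = 3F₁₆ = 63
B = 53₁₆ = 83
= RGB(245, 63, 83)


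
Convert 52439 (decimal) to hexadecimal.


Divide by 16 repeatedly:
52439 ÷ 16 = 3277 remainder 7 (7)
3277 ÷ 16 = 204 remainder 13 (D)
204 ÷ 16 = 12 remainder 12 (C)
12 ÷ 16 = 0 remainder 12 (C)
Reading remainders bottom-up:
= 0xCCD7


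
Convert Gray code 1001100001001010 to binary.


Gray code: 1001100001001010
MSB stays the same: 1
Each subsequent bit = prev_binary XOR current_gray:
  B[1] = 1 XOR 0 = 1
  B[2] = 1 XOR 0 = 1
  B[3] = 1 XOR 1 = 0
  B[4] = 0 XOR 1 = 1
  B[5] = 1 XOR 0 = 1
  B[6] = 1 XOR 0 = 1
  B[7] = 1 XOR 0 = 1
  B[8] = 1 XOR 0 = 1
  B[9] = 1 XOR 1 = 0
  B[10] = 0 XOR 0 = 0
  B[11] = 0 XOR 0 = 0
  B[12] = 0 XOR 1 = 1
  B[13] = 1 XOR 0 = 1
  B[14] = 1 XOR 1 = 0
  B[15] = 0 XOR 0 = 0
= 1110111110001100 (61324 decimal)


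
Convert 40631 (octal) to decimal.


Positional values:
Position 0: 1 × 8^0 = 1
Position 1: 3 × 8^1 = 24
Position 2: 6 × 8^2 = 384
Position 3: 0 × 8^3 = 0
Position 4: 4 × 8^4 = 16384
Sum = 1 + 24 + 384 + 0 + 16384
= 16793


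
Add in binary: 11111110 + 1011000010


Align and add column by column (LSB to MSB, carry propagating):
  00011111110
+ 01011000010
  -----------
  col 0: 0 + 0 + 0 (carry in) = 0 → bit 0, carry out 0
  col 1: 1 + 1 + 0 (carry in) = 2 → bit 0, carry out 1
  col 2: 1 + 0 + 1 (carry in) = 2 → bit 0, carry out 1
  col 3: 1 + 0 + 1 (carry in) = 2 → bit 0, carry out 1
  col 4: 1 + 0 + 1 (carry in) = 2 → bit 0, carry out 1
  col 5: 1 + 0 + 1 (carry in) = 2 → bit 0, carry out 1
  col 6: 1 + 1 + 1 (carry in) = 3 → bit 1, carry out 1
  col 7: 1 + 1 + 1 (carry in) = 3 → bit 1, carry out 1
  col 8: 0 + 0 + 1 (carry in) = 1 → bit 1, carry out 0
  col 9: 0 + 1 + 0 (carry in) = 1 → bit 1, carry out 0
  col 10: 0 + 0 + 0 (carry in) = 0 → bit 0, carry out 0
Reading bits MSB→LSB: 01111000000
Strip leading zeros: 1111000000
= 1111000000


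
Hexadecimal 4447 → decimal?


Positional values:
Position 0: 7 × 16^0 = 7 × 1 = 7
Position 1: 4 × 16^1 = 4 × 16 = 64
Position 2: 4 × 16^2 = 4 × 256 = 1024
Position 3: 4 × 16^3 = 4 × 4096 = 16384
Sum = 7 + 64 + 1024 + 16384
= 17479


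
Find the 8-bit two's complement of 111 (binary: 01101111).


Original: 01101111
Step 1 - Invert all bits: 10010000
Step 2 - Add 1: 10010000 + 1
= 10010001 (represents -111)


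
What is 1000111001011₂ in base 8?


Group into 3-bit groups: 001000111001011
  001 = 1
  000 = 0
  111 = 7
  001 = 1
  011 = 3
= 0o10713


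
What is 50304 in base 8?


Divide by 8 repeatedly:
50304 ÷ 8 = 6288 remainder 0
6288 ÷ 8 = 786 remainder 0
786 ÷ 8 = 98 remainder 2
98 ÷ 8 = 12 remainder 2
12 ÷ 8 = 1 remainder 4
1 ÷ 8 = 0 remainder 1
Reading remainders bottom-up:
= 0o142200


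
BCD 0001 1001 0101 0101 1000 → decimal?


Each 4-bit group → digit:
  0001 → 1
  1001 → 9
  0101 → 5
  0101 → 5
  1000 → 8
= 19558


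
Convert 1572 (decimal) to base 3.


Divide by 3 repeatedly:
1572 ÷ 3 = 524 remainder 0
524 ÷ 3 = 174 remainder 2
174 ÷ 3 = 58 remainder 0
58 ÷ 3 = 19 remainder 1
19 ÷ 3 = 6 remainder 1
6 ÷ 3 = 2 remainder 0
2 ÷ 3 = 0 remainder 2
Reading remainders bottom-up:
= 2011020


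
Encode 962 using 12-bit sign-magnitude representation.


Sign bit: 0 (positive)
Magnitude: 962 = 01111000010
= 001111000010


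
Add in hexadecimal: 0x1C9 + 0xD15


Align and add column by column (LSB to MSB, each column mod 16 with carry):
  01C9
+ 0D15
  ----
  col 0: 9(9) + 5(5) + 0 (carry in) = 14 → E(14), carry out 0
  col 1: C(12) + 1(1) + 0 (carry in) = 13 → D(13), carry out 0
  col 2: 1(1) + D(13) + 0 (carry in) = 14 → E(14), carry out 0
  col 3: 0(0) + 0(0) + 0 (carry in) = 0 → 0(0), carry out 0
Reading digits MSB→LSB: 0EDE
Strip leading zeros: EDE
= 0xEDE


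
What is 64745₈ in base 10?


Positional values:
Position 0: 5 × 8^0 = 5
Position 1: 4 × 8^1 = 32
Position 2: 7 × 8^2 = 448
Position 3: 4 × 8^3 = 2048
Position 4: 6 × 8^4 = 24576
Sum = 5 + 32 + 448 + 2048 + 24576
= 27109


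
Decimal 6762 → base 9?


Divide by 9 repeatedly:
6762 ÷ 9 = 751 remainder 3
751 ÷ 9 = 83 remainder 4
83 ÷ 9 = 9 remainder 2
9 ÷ 9 = 1 remainder 0
1 ÷ 9 = 0 remainder 1
Reading remainders bottom-up:
= 10243


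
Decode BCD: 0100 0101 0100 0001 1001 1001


Each 4-bit group → digit:
  0100 → 4
  0101 → 5
  0100 → 4
  0001 → 1
  1001 → 9
  1001 → 9
= 454199


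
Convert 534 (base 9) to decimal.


Positional values (base 9):
  4 × 9^0 = 4 × 1 = 4
  3 × 9^1 = 3 × 9 = 27
  5 × 9^2 = 5 × 81 = 405
Sum = 4 + 27 + 405
= 436


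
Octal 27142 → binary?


Each octal digit → 3 binary bits:
  2 = 010
  7 = 111
  1 = 001
  4 = 100
  2 = 010
Concatenate: 010 111 001 100 010
= 010111001100010


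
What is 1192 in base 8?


Divide by 8 repeatedly:
1192 ÷ 8 = 149 remainder 0
149 ÷ 8 = 18 remainder 5
18 ÷ 8 = 2 remainder 2
2 ÷ 8 = 0 remainder 2
Reading remainders bottom-up:
= 0o2250


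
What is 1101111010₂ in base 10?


Positional values:
Bit 1: 1 × 2^1 = 2
Bit 3: 1 × 2^3 = 8
Bit 4: 1 × 2^4 = 16
Bit 5: 1 × 2^5 = 32
Bit 6: 1 × 2^6 = 64
Bit 8: 1 × 2^8 = 256
Bit 9: 1 × 2^9 = 512
Sum = 2 + 8 + 16 + 32 + 64 + 256 + 512
= 890


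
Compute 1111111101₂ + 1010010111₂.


Align and add column by column (LSB to MSB, carry propagating):
  01111111101
+ 01010010111
  -----------
  col 0: 1 + 1 + 0 (carry in) = 2 → bit 0, carry out 1
  col 1: 0 + 1 + 1 (carry in) = 2 → bit 0, carry out 1
  col 2: 1 + 1 + 1 (carry in) = 3 → bit 1, carry out 1
  col 3: 1 + 0 + 1 (carry in) = 2 → bit 0, carry out 1
  col 4: 1 + 1 + 1 (carry in) = 3 → bit 1, carry out 1
  col 5: 1 + 0 + 1 (carry in) = 2 → bit 0, carry out 1
  col 6: 1 + 0 + 1 (carry in) = 2 → bit 0, carry out 1
  col 7: 1 + 1 + 1 (carry in) = 3 → bit 1, carry out 1
  col 8: 1 + 0 + 1 (carry in) = 2 → bit 0, carry out 1
  col 9: 1 + 1 + 1 (carry in) = 3 → bit 1, carry out 1
  col 10: 0 + 0 + 1 (carry in) = 1 → bit 1, carry out 0
Reading bits MSB→LSB: 11010010100
Strip leading zeros: 11010010100
= 11010010100


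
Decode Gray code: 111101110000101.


Gray code: 111101110000101
MSB stays the same: 1
Each subsequent bit = prev_binary XOR current_gray:
  B[1] = 1 XOR 1 = 0
  B[2] = 0 XOR 1 = 1
  B[3] = 1 XOR 1 = 0
  B[4] = 0 XOR 0 = 0
  B[5] = 0 XOR 1 = 1
  B[6] = 1 XOR 1 = 0
  B[7] = 0 XOR 1 = 1
  B[8] = 1 XOR 0 = 1
  B[9] = 1 XOR 0 = 1
  B[10] = 1 XOR 0 = 1
  B[11] = 1 XOR 0 = 1
  B[12] = 1 XOR 1 = 0
  B[13] = 0 XOR 0 = 0
  B[14] = 0 XOR 1 = 1
= 101001011111001 (21241 decimal)


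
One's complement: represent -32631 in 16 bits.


Original: 0111111101110111
Invert all bits:
  bit 0: 0 → 1
  bit 1: 1 → 0
  bit 2: 1 → 0
  bit 3: 1 → 0
  bit 4: 1 → 0
  bit 5: 1 → 0
  bit 6: 1 → 0
  bit 7: 1 → 0
  bit 8: 0 → 1
  bit 9: 1 → 0
  bit 10: 1 → 0
  bit 11: 1 → 0
  bit 12: 0 → 1
  bit 13: 1 → 0
  bit 14: 1 → 0
  bit 15: 1 → 0
= 1000000010001000


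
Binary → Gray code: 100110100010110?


Binary: 100110100010110
Gray code: G = B XOR (B >> 1)
B >> 1 = 010011010001011
100110100010110 XOR 010011010001011:
  1 XOR 0 = 1
  0 XOR 1 = 1
  0 XOR 0 = 0
  1 XOR 0 = 1
  1 XOR 1 = 0
  0 XOR 1 = 1
  1 XOR 0 = 1
  0 XOR 1 = 1
  0 XOR 0 = 0
  0 XOR 0 = 0
  1 XOR 0 = 1
  0 XOR 1 = 1
  1 XOR 0 = 1
  1 XOR 1 = 0
  0 XOR 1 = 1
= 110101110011101


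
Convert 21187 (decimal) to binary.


Divide by 2 repeatedly:
21187 ÷ 2 = 10593 remainder 1
10593 ÷ 2 = 5296 remainder 1
5296 ÷ 2 = 2648 remainder 0
2648 ÷ 2 = 1324 remainder 0
1324 ÷ 2 = 662 remainder 0
662 ÷ 2 = 331 remainder 0
331 ÷ 2 = 165 remainder 1
165 ÷ 2 = 82 remainder 1
82 ÷ 2 = 41 remainder 0
41 ÷ 2 = 20 remainder 1
20 ÷ 2 = 10 remainder 0
10 ÷ 2 = 5 remainder 0
5 ÷ 2 = 2 remainder 1
2 ÷ 2 = 1 remainder 0
1 ÷ 2 = 0 remainder 1
Reading remainders bottom-up:
= 101001011000011


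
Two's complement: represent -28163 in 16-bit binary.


Original: 0110111000000011
Step 1 - Invert all bits: 1001000111111100
Step 2 - Add 1: 1001000111111100 + 1
= 1001000111111101 (represents -28163)


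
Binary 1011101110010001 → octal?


Group into 3-bit groups: 001011101110010001
  001 = 1
  011 = 3
  101 = 5
  110 = 6
  010 = 2
  001 = 1
= 0o135621


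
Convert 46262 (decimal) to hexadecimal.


Divide by 16 repeatedly:
46262 ÷ 16 = 2891 remainder 6 (6)
2891 ÷ 16 = 180 remainder 11 (B)
180 ÷ 16 = 11 remainder 4 (4)
11 ÷ 16 = 0 remainder 11 (B)
Reading remainders bottom-up:
= 0xB4B6


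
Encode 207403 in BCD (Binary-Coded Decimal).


Each digit → 4-bit binary:
  2 → 0010
  0 → 0000
  7 → 0111
  4 → 0100
  0 → 0000
  3 → 0011
= 0010 0000 0111 0100 0000 0011


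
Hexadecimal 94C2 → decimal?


Positional values:
Position 0: 2 × 16^0 = 2 × 1 = 2
Position 1: C × 16^1 = 12 × 16 = 192
Position 2: 4 × 16^2 = 4 × 256 = 1024
Position 3: 9 × 16^3 = 9 × 4096 = 36864
Sum = 2 + 192 + 1024 + 36864
= 38082


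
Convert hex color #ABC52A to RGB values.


Hex: #ABC52A
R = AB₁₆ = 171
G = C5₁₆ = 197
B = 2A₁₆ = 42
= RGB(171, 197, 42)


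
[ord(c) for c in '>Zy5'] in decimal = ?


String: '>Zy5'  (4 characters)
Per-character ASCII lookup:
  '>': special character: '>' = 62
  'Z': uppercase starts at 65: 'Z' = 65 + 25 = 90
  'y': lowercase starts at 97: 'y' = 97 + 24 = 121
  '5': digits start at 48: '5' = 48 + 5 = 53
= 62 90 121 53


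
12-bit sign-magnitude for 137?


Sign bit: 0 (positive)
Magnitude: 137 = 00010001001
= 000010001001


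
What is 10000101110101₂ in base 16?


Group into 4-bit nibbles: 0010000101110101
  0010 = 2
  0001 = 1
  0111 = 7
  0101 = 5
= 0x2175


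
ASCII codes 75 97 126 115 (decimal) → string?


Codes (decimal): 75 97 126 115
Per-code ASCII lookup:
  75  (range 65-90: uppercase, 75 - 65 = 10) → 'K'
  97  (range 97-122: lowercase, 97 - 97 = 0) → 'a'
  126  (special character) → '~'
  115  (range 97-122: lowercase, 115 - 97 = 18) → 's'
= 'Ka~s'


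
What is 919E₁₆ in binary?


Each hex digit → 4 binary bits:
  9 = 1001
  1 = 0001
  9 = 1001
  E = 1110
Concatenate: 1001 0001 1001 1110
= 1001000110011110


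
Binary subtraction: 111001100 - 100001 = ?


Align and subtract column by column (LSB to MSB, borrowing when needed):
  111001100
- 000100001
  ---------
  col 0: (0 - 0 borrow-in) - 1 → borrow from next column: (0+2) - 1 = 1, borrow out 1
  col 1: (0 - 1 borrow-in) - 0 → borrow from next column: (-1+2) - 0 = 1, borrow out 1
  col 2: (1 - 1 borrow-in) - 0 → 0 - 0 = 0, borrow out 0
  col 3: (1 - 0 borrow-in) - 0 → 1 - 0 = 1, borrow out 0
  col 4: (0 - 0 borrow-in) - 0 → 0 - 0 = 0, borrow out 0
  col 5: (0 - 0 borrow-in) - 1 → borrow from next column: (0+2) - 1 = 1, borrow out 1
  col 6: (1 - 1 borrow-in) - 0 → 0 - 0 = 0, borrow out 0
  col 7: (1 - 0 borrow-in) - 0 → 1 - 0 = 1, borrow out 0
  col 8: (1 - 0 borrow-in) - 0 → 1 - 0 = 1, borrow out 0
Reading bits MSB→LSB: 110101011
Strip leading zeros: 110101011
= 110101011


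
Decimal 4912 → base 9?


Divide by 9 repeatedly:
4912 ÷ 9 = 545 remainder 7
545 ÷ 9 = 60 remainder 5
60 ÷ 9 = 6 remainder 6
6 ÷ 9 = 0 remainder 6
Reading remainders bottom-up:
= 6657


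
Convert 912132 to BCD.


Each digit → 4-bit binary:
  9 → 1001
  1 → 0001
  2 → 0010
  1 → 0001
  3 → 0011
  2 → 0010
= 1001 0001 0010 0001 0011 0010


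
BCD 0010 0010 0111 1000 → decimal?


Each 4-bit group → digit:
  0010 → 2
  0010 → 2
  0111 → 7
  1000 → 8
= 2278


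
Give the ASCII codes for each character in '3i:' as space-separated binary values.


String: '3i:'  (3 characters)
Per-character ASCII lookup:
  '3': digits start at 48: '3' = 48 + 3 = 51 → 110011
  'i': lowercase starts at 97: 'i' = 97 + 8 = 105 → 1101001
  ':': special character: ':' = 58 → 111010
= 110011 1101001 111010


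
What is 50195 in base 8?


Divide by 8 repeatedly:
50195 ÷ 8 = 6274 remainder 3
6274 ÷ 8 = 784 remainder 2
784 ÷ 8 = 98 remainder 0
98 ÷ 8 = 12 remainder 2
12 ÷ 8 = 1 remainder 4
1 ÷ 8 = 0 remainder 1
Reading remainders bottom-up:
= 0o142023


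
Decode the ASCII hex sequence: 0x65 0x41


Codes (hex): 0x65 0x41
Per-code ASCII lookup:
  0x65 = 101  (range 97-122: lowercase, 101 - 97 = 4) → 'e'
  0x41 = 65  (range 65-90: uppercase, 65 - 65 = 0) → 'A'
= 'eA'


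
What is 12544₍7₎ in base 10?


Positional values (base 7):
  4 × 7^0 = 4 × 1 = 4
  4 × 7^1 = 4 × 7 = 28
  5 × 7^2 = 5 × 49 = 245
  2 × 7^3 = 2 × 343 = 686
  1 × 7^4 = 1 × 2401 = 2401
Sum = 4 + 28 + 245 + 686 + 2401
= 3364


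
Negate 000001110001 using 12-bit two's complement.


Original: 000001110001
Step 1 - Invert all bits: 111110001110
Step 2 - Add 1: 111110001110 + 1
= 111110001111 (represents -113)


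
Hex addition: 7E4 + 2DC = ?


Align and add column by column (LSB to MSB, each column mod 16 with carry):
  07E4
+ 02DC
  ----
  col 0: 4(4) + C(12) + 0 (carry in) = 16 → 0(0), carry out 1
  col 1: E(14) + D(13) + 1 (carry in) = 28 → C(12), carry out 1
  col 2: 7(7) + 2(2) + 1 (carry in) = 10 → A(10), carry out 0
  col 3: 0(0) + 0(0) + 0 (carry in) = 0 → 0(0), carry out 0
Reading digits MSB→LSB: 0AC0
Strip leading zeros: AC0
= 0xAC0


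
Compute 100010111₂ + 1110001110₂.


Align and add column by column (LSB to MSB, carry propagating):
  00100010111
+ 01110001110
  -----------
  col 0: 1 + 0 + 0 (carry in) = 1 → bit 1, carry out 0
  col 1: 1 + 1 + 0 (carry in) = 2 → bit 0, carry out 1
  col 2: 1 + 1 + 1 (carry in) = 3 → bit 1, carry out 1
  col 3: 0 + 1 + 1 (carry in) = 2 → bit 0, carry out 1
  col 4: 1 + 0 + 1 (carry in) = 2 → bit 0, carry out 1
  col 5: 0 + 0 + 1 (carry in) = 1 → bit 1, carry out 0
  col 6: 0 + 0 + 0 (carry in) = 0 → bit 0, carry out 0
  col 7: 0 + 1 + 0 (carry in) = 1 → bit 1, carry out 0
  col 8: 1 + 1 + 0 (carry in) = 2 → bit 0, carry out 1
  col 9: 0 + 1 + 1 (carry in) = 2 → bit 0, carry out 1
  col 10: 0 + 0 + 1 (carry in) = 1 → bit 1, carry out 0
Reading bits MSB→LSB: 10010100101
Strip leading zeros: 10010100101
= 10010100101
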